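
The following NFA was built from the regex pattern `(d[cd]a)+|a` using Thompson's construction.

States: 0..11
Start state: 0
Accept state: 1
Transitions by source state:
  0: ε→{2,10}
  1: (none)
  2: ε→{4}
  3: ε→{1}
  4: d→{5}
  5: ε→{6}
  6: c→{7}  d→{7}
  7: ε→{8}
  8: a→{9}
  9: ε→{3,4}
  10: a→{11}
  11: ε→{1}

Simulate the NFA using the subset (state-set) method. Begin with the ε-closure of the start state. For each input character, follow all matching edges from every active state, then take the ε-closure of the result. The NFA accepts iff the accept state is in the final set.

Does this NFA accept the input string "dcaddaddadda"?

Answer: ACCEPT

Trace:
S₀ = ε-closure({0}) = {0,2,4,10}
'd' @ 1: {5,6}
'c' @ 2: {7,8}
'a' @ 3: {1,3,4,9}  (accept∈set)
'd' @ 4: {5,6}
'd' @ 5: {7,8}
'a' @ 6: {1,3,4,9}  (accept∈set)
'd' @ 7: {5,6}
'd' @ 8: {7,8}
'a' @ 9: {1,3,4,9}  (accept∈set)
'd' @ 10: {5,6}
'd' @ 11: {7,8}
'a' @ 12: {1,3,4,9}  (accept∈set)
final: {1,3,4,9}; accept 1 in set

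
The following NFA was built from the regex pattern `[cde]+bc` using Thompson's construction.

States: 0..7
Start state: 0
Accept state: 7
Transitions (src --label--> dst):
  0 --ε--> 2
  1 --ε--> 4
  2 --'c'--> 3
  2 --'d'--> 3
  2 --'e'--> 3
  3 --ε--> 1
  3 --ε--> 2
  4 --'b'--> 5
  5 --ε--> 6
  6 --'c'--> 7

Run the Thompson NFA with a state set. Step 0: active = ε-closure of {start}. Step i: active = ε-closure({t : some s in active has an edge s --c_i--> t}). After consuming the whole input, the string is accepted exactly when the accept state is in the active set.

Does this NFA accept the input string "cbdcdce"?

Answer: REJECT

Trace:
start: ε-closure({0}) = {0,2}
'c' @ 1: {1,2,3,4}
'b' @ 2: {5,6}
'd' @ 3: {}  — no active states
rest 'cdce' ignored (set empty)
after full input: {}  (accept=7 not in)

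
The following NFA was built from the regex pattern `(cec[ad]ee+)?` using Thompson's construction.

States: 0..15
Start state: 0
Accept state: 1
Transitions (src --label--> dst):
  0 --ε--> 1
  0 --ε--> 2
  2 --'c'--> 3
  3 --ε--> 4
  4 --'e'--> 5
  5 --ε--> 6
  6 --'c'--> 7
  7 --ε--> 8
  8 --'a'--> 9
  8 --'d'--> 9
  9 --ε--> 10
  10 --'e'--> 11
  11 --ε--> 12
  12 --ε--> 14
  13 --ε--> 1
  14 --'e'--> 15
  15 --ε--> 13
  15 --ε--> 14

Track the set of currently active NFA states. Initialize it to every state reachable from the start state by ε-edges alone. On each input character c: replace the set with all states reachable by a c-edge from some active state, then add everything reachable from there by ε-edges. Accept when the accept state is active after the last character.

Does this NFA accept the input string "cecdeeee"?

Answer: ACCEPT

Steps:
start: ε-closure({0}) = {0,1,2}
'c' @ 1: {3,4}
'e' @ 2: {5,6}
'c' @ 3: {7,8}
'd' @ 4: {9,10}
'e' @ 5: {11,12,14}
'e' @ 6: {1,13,14,15}  ✓accept
'e' @ 7: {1,13,14,15}  ✓accept
'e' @ 8: {1,13,14,15}  ✓accept
end set {1,13,14,15} — state 1 in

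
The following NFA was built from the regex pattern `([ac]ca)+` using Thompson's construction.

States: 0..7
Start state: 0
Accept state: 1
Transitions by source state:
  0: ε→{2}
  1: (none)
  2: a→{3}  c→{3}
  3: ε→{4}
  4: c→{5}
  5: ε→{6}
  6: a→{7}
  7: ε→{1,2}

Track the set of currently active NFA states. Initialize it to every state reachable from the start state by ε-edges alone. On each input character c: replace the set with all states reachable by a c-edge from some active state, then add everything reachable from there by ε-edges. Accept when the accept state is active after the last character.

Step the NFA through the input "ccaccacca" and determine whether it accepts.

S₀ = ε-closure({0}) = {0,2}
'c' @ 1: {3,4}
'c' @ 2: {5,6}
'a' @ 3: {1,2,7}  (accept∈set)
'c' @ 4: {3,4}
'c' @ 5: {5,6}
'a' @ 6: {1,2,7}  (accept∈set)
'c' @ 7: {3,4}
'c' @ 8: {5,6}
'a' @ 9: {1,2,7}  (accept∈set)
final: {1,2,7}; accept 1 in set

Answer: ACCEPT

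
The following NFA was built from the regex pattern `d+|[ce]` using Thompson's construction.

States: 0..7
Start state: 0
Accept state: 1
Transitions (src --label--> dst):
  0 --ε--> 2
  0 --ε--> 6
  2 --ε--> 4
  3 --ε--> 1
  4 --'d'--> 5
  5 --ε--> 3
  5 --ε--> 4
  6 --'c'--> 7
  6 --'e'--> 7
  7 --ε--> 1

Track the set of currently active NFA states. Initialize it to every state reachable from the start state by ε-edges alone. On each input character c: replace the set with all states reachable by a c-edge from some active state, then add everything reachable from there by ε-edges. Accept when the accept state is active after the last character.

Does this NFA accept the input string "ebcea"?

Answer: REJECT

Derivation:
initial (ε-close {0}): {0,2,4,6}
'e' @ 1: {1,7}  [accepting]
'b' @ 2: {}  — state set empty
rest 'cea' ignored (set empty)
final: {}; accept 1 not in set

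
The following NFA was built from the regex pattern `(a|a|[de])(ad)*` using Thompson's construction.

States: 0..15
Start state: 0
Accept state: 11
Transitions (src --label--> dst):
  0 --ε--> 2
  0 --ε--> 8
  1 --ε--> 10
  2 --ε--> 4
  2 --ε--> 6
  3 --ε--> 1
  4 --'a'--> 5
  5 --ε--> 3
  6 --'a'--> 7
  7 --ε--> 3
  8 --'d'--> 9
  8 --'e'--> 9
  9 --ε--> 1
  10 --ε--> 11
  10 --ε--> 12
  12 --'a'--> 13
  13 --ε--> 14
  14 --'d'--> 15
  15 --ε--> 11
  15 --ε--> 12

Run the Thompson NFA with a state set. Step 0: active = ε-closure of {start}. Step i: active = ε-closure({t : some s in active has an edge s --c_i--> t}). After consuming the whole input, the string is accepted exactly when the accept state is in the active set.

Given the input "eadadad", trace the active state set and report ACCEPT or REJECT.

S₀ = ε-closure({0}) = {0,2,4,6,8}
'e' @ 1: {1,9,10,11,12}  ✓accept
'a' @ 2: {13,14}
'd' @ 3: {11,12,15}  ✓accept
'a' @ 4: {13,14}
'd' @ 5: {11,12,15}  ✓accept
'a' @ 6: {13,14}
'd' @ 7: {11,12,15}  ✓accept
end set {11,12,15} — state 11 in

Answer: ACCEPT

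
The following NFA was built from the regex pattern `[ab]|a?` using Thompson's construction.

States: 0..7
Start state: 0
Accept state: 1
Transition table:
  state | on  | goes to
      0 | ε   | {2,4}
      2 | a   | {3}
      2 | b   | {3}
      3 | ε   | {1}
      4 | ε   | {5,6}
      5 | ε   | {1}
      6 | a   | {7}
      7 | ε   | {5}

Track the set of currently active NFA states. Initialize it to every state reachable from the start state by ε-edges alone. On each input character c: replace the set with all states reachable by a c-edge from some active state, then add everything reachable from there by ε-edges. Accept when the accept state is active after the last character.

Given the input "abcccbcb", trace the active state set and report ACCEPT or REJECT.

S₀ = ε-closure({0}) = {0,1,2,4,5,6}
'a' @ 1: {1,3,5,7}  ✓accept
'b' @ 2: {}  — no active states
rest 'cccbcb' ignored (set empty)
end set {} — state 1 not in

Answer: REJECT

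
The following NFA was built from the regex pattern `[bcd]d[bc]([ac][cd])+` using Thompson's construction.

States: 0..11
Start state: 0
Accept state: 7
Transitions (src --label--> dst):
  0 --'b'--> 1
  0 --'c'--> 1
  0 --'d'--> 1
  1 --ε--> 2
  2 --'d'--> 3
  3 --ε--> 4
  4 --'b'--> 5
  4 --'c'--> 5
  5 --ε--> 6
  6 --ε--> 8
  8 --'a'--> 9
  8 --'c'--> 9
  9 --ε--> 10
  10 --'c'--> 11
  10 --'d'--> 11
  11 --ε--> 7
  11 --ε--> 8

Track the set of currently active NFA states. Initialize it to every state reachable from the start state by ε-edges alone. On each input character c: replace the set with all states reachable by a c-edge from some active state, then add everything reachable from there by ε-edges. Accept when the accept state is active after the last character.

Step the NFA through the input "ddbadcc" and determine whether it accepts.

start: ε-closure({0}) = {0}
'd' @ 1: {1,2}
'd' @ 2: {3,4}
'b' @ 3: {5,6,8}
'a' @ 4: {9,10}
'd' @ 5: {7,8,11}  ✓accept
'c' @ 6: {9,10}
'c' @ 7: {7,8,11}  ✓accept
final: {7,8,11}; accept 7 in set

Answer: ACCEPT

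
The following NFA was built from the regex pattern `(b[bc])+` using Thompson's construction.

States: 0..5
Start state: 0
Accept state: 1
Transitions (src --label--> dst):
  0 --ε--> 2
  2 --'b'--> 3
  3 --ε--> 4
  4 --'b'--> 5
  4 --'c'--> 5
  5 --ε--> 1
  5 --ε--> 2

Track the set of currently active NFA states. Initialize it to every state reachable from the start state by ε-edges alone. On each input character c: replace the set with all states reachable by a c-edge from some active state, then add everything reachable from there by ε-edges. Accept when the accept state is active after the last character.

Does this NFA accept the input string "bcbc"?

initial (ε-close {0}): {0,2}
'b' @ 1: {3,4}
'c' @ 2: {1,2,5}  ✓accept
'b' @ 3: {3,4}
'c' @ 4: {1,2,5}  ✓accept
end set {1,2,5} — state 1 in

Answer: ACCEPT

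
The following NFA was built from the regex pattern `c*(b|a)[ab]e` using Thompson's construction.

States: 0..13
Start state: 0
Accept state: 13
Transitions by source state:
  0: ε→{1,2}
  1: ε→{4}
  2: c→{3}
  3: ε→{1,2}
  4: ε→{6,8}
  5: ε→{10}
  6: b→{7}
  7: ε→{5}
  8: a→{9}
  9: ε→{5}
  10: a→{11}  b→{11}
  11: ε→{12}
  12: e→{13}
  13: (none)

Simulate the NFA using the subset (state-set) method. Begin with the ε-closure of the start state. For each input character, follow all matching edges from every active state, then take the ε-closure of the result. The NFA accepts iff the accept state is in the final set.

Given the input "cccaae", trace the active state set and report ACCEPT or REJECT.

Answer: ACCEPT

Steps:
start: ε-closure({0}) = {0,1,2,4,6,8}
'c' @ 1: {1,2,3,4,6,8}
'c' @ 2: {1,2,3,4,6,8}
'c' @ 3: {1,2,3,4,6,8}
'a' @ 4: {5,9,10}
'a' @ 5: {11,12}
'e' @ 6: {13}  (accept∈set)
after full input: {13}  (accept=13 in)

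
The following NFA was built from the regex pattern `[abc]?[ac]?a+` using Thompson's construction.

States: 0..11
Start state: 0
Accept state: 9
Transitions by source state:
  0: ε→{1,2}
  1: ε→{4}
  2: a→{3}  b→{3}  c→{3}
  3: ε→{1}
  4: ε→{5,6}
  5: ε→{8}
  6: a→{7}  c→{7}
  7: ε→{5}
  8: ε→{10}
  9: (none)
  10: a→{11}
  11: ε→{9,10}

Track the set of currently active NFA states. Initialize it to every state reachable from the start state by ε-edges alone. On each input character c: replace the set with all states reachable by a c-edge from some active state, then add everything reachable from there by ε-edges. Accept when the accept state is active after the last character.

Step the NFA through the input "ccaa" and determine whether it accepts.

initial (ε-close {0}): {0,1,2,4,5,6,8,10}
'c' @ 1: {1,3,4,5,6,7,8,10}
'c' @ 2: {5,7,8,10}
'a' @ 3: {9,10,11}  ✓accept
'a' @ 4: {9,10,11}  ✓accept
end set {9,10,11} — state 9 in

Answer: ACCEPT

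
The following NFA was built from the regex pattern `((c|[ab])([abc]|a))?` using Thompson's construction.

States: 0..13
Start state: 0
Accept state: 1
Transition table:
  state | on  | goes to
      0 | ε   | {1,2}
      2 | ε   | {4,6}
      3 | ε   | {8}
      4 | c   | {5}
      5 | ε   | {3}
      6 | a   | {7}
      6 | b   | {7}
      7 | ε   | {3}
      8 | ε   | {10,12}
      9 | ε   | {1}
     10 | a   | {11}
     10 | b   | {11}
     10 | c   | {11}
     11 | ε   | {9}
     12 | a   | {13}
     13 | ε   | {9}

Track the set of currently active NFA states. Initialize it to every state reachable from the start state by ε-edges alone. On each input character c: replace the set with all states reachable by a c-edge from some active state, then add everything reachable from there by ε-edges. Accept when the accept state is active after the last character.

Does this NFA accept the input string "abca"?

Answer: REJECT

Derivation:
S₀ = ε-closure({0}) = {0,1,2,4,6}
'a' @ 1: {3,7,8,10,12}
'b' @ 2: {1,9,11}  [accepting]
'c' @ 3: {}  — no active states
rest 'a' ignored (set empty)
end set {} — state 1 not in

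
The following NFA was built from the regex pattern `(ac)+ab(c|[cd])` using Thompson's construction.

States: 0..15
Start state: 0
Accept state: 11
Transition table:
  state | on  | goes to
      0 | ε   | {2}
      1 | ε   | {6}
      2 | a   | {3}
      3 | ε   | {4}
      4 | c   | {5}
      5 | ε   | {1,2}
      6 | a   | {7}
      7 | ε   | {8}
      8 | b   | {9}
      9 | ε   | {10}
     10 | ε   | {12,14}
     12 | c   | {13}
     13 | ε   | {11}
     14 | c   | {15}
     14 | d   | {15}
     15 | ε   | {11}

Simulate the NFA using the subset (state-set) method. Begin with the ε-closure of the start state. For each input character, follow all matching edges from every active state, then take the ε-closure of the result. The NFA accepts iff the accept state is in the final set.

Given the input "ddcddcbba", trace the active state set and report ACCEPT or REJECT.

S₀ = ε-closure({0}) = {0,2}
'd' @ 1: {}  — state set empty
rest 'dcddcbba' ignored (set empty)
after full input: {}  (accept=11 not in)

Answer: REJECT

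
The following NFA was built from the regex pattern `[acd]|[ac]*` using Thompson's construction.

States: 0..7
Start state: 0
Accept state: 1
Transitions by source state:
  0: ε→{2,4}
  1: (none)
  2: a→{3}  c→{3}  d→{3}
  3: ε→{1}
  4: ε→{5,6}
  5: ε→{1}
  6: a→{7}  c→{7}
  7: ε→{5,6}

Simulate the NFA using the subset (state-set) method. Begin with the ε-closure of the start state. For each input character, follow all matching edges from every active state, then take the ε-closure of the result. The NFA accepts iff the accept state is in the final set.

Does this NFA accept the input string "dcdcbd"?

Answer: REJECT

Steps:
S₀ = ε-closure({0}) = {0,1,2,4,5,6}
'd' @ 1: {1,3}  (accept∈set)
'c' @ 2: {}  — state set empty
rest 'dcbd' ignored (set empty)
after full input: {}  (accept=1 not in)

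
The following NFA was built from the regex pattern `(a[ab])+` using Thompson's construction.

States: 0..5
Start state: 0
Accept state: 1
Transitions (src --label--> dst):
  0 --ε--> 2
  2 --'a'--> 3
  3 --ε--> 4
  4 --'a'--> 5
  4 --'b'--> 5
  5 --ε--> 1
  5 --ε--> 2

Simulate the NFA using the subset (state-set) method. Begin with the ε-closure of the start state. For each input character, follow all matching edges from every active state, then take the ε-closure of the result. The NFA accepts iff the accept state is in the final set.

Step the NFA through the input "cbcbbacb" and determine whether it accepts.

Answer: REJECT

Trace:
initial (ε-close {0}): {0,2}
'c' @ 1: {}  — state set empty
rest 'bcbbacb' ignored (set empty)
final: {}; accept 1 not in set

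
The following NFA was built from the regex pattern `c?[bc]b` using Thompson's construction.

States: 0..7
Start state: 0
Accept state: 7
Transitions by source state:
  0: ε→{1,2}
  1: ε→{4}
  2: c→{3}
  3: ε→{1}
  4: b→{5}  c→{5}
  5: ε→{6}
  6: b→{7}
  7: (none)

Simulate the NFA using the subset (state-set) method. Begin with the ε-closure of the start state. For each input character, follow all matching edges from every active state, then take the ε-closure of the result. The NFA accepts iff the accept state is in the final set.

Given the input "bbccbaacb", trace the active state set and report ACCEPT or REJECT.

initial (ε-close {0}): {0,1,2,4}
'b' @ 1: {5,6}
'b' @ 2: {7}  (accept∈set)
'c' @ 3: {}  — no active states
rest 'cbaacb' ignored (set empty)
after full input: {}  (accept=7 not in)

Answer: REJECT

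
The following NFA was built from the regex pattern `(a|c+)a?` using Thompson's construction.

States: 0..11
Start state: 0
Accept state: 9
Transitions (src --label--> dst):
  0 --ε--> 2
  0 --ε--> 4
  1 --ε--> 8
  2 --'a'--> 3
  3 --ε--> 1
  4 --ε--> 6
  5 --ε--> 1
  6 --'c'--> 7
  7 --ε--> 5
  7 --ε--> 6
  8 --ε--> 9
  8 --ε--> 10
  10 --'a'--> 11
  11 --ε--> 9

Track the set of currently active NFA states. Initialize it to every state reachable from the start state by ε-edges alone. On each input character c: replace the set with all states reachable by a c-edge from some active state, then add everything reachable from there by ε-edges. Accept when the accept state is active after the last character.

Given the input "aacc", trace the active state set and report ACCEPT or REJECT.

Answer: REJECT

Trace:
start: ε-closure({0}) = {0,2,4,6}
'a' @ 1: {1,3,8,9,10}  [accepting]
'a' @ 2: {9,11}  [accepting]
'c' @ 3: {}  — no active states
rest 'c' ignored (set empty)
end set {} — state 9 not in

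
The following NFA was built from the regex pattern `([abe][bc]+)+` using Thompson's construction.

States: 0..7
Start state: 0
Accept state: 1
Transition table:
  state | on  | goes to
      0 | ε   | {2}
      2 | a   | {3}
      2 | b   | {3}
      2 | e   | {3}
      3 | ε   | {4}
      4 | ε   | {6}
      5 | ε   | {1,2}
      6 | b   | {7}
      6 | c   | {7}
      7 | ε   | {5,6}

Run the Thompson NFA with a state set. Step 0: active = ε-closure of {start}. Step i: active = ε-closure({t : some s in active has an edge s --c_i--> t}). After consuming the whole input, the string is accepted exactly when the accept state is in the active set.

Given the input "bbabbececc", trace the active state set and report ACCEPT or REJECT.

Answer: ACCEPT

Derivation:
S₀ = ε-closure({0}) = {0,2}
'b' @ 1: {3,4,6}
'b' @ 2: {1,2,5,6,7}  [accepting]
'a' @ 3: {3,4,6}
'b' @ 4: {1,2,5,6,7}  [accepting]
'b' @ 5: {1,2,3,4,5,6,7}  [accepting]
'e' @ 6: {3,4,6}
'c' @ 7: {1,2,5,6,7}  [accepting]
'e' @ 8: {3,4,6}
'c' @ 9: {1,2,5,6,7}  [accepting]
'c' @ 10: {1,2,5,6,7}  [accepting]
final: {1,2,5,6,7}; accept 1 in set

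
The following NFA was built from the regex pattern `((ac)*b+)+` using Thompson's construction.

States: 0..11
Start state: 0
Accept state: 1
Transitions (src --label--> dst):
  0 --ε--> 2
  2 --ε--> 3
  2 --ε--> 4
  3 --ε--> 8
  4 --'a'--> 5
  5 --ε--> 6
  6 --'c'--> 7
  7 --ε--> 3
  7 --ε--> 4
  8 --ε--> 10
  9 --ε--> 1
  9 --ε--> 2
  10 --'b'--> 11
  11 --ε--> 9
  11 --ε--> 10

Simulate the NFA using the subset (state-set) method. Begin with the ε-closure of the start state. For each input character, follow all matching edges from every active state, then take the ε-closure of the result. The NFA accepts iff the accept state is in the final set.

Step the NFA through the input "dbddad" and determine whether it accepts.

Answer: REJECT

Derivation:
S₀ = ε-closure({0}) = {0,2,3,4,8,10}
'd' @ 1: {}  — dead — no transitions
rest 'bddad' ignored (set empty)
final: {}; accept 1 not in set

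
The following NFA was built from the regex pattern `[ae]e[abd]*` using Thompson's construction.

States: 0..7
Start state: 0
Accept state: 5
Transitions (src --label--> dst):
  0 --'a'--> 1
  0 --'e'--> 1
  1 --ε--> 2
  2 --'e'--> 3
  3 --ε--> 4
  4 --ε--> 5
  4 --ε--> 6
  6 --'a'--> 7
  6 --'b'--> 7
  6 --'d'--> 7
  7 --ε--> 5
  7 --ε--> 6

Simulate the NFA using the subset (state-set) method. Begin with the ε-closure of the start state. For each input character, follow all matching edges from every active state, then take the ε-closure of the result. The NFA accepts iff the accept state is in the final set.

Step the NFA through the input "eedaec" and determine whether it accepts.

initial (ε-close {0}): {0}
'e' @ 1: {1,2}
'e' @ 2: {3,4,5,6}  [accepting]
'd' @ 3: {5,6,7}  [accepting]
'a' @ 4: {5,6,7}  [accepting]
'e' @ 5: {}  — no active states
rest 'c' ignored (set empty)
end set {} — state 5 not in

Answer: REJECT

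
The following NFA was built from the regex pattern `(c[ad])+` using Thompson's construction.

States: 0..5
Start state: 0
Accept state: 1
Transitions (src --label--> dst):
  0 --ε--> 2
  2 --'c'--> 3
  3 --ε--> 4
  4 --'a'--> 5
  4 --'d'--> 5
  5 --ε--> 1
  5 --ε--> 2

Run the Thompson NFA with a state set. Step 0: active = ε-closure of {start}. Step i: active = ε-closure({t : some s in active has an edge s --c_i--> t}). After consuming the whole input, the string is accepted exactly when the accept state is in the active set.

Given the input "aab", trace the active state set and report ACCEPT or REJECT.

Answer: REJECT

Derivation:
S₀ = ε-closure({0}) = {0,2}
'a' @ 1: {}  — state set empty
rest 'ab' ignored (set empty)
after full input: {}  (accept=1 not in)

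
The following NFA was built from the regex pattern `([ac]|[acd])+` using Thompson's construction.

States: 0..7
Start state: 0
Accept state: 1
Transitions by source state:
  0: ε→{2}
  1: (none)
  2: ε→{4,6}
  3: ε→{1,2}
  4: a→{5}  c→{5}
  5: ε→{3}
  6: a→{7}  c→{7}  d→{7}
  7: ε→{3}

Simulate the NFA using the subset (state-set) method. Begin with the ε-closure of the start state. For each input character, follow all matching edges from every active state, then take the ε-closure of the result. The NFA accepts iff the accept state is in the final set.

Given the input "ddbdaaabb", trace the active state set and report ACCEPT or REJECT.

S₀ = ε-closure({0}) = {0,2,4,6}
'd' @ 1: {1,2,3,4,6,7}  (accept∈set)
'd' @ 2: {1,2,3,4,6,7}  (accept∈set)
'b' @ 3: {}  — dead — no transitions
rest 'daaabb' ignored (set empty)
end set {} — state 1 not in

Answer: REJECT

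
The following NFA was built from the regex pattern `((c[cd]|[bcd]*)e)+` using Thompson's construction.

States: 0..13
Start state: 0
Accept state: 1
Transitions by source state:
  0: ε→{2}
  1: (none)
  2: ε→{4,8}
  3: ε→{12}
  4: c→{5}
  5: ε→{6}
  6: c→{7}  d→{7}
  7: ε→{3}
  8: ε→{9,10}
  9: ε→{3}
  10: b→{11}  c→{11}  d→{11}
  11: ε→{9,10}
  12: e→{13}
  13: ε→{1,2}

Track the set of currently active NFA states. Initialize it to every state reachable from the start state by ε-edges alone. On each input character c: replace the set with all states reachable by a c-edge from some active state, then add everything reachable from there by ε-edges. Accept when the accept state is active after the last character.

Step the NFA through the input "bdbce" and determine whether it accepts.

Answer: ACCEPT

Steps:
initial (ε-close {0}): {0,2,3,4,8,9,10,12}
'b' @ 1: {3,9,10,11,12}
'd' @ 2: {3,9,10,11,12}
'b' @ 3: {3,9,10,11,12}
'c' @ 4: {3,9,10,11,12}
'e' @ 5: {1,2,3,4,8,9,10,12,13}  [accepting]
after full input: {1,2,3,4,8,9,10,12,13}  (accept=1 in)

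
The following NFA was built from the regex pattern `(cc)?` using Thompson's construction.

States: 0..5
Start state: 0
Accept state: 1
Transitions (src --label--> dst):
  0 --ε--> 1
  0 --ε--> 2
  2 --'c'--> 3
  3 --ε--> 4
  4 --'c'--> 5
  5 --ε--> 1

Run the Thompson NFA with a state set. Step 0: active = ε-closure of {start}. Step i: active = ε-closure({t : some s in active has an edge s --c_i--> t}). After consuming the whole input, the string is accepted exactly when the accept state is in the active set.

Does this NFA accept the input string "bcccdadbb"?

Answer: REJECT

Derivation:
S₀ = ε-closure({0}) = {0,1,2}
'b' @ 1: {}  — state set empty
rest 'cccdadbb' ignored (set empty)
final: {}; accept 1 not in set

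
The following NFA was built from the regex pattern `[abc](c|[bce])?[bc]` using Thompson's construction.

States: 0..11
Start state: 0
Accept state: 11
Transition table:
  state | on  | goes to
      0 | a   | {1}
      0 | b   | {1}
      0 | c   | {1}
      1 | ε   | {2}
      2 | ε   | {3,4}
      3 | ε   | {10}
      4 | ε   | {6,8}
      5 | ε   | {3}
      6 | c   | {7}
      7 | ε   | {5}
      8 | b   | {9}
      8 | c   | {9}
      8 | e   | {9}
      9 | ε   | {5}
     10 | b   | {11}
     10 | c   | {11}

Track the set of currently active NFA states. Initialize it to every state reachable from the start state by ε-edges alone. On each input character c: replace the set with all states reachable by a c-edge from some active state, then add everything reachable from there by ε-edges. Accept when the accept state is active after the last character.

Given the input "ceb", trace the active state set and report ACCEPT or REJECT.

Answer: ACCEPT

Steps:
initial (ε-close {0}): {0}
'c' @ 1: {1,2,3,4,6,8,10}
'e' @ 2: {3,5,9,10}
'b' @ 3: {11}  (accept∈set)
end set {11} — state 11 in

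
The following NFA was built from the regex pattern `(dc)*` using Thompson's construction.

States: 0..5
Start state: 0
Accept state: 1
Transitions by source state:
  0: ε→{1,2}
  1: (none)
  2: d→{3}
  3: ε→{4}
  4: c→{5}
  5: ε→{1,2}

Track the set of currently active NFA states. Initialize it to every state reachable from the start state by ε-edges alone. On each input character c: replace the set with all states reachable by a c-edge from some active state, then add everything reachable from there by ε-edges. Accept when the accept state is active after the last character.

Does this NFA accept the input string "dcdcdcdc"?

start: ε-closure({0}) = {0,1,2}
'd' @ 1: {3,4}
'c' @ 2: {1,2,5}  [accepting]
'd' @ 3: {3,4}
'c' @ 4: {1,2,5}  [accepting]
'd' @ 5: {3,4}
'c' @ 6: {1,2,5}  [accepting]
'd' @ 7: {3,4}
'c' @ 8: {1,2,5}  [accepting]
after full input: {1,2,5}  (accept=1 in)

Answer: ACCEPT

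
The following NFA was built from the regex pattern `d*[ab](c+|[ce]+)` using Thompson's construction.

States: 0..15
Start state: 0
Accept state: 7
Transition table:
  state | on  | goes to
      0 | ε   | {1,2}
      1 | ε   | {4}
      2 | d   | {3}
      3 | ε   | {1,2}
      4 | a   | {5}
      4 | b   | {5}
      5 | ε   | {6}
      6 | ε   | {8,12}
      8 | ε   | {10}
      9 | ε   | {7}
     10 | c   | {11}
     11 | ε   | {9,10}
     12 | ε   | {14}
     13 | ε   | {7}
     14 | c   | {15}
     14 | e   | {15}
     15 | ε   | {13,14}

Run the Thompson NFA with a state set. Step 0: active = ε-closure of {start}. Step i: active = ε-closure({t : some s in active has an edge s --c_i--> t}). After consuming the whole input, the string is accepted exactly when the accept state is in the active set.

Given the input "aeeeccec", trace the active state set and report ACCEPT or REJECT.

Answer: ACCEPT

Derivation:
start: ε-closure({0}) = {0,1,2,4}
'a' @ 1: {5,6,8,10,12,14}
'e' @ 2: {7,13,14,15}  ✓accept
'e' @ 3: {7,13,14,15}  ✓accept
'e' @ 4: {7,13,14,15}  ✓accept
'c' @ 5: {7,13,14,15}  ✓accept
'c' @ 6: {7,13,14,15}  ✓accept
'e' @ 7: {7,13,14,15}  ✓accept
'c' @ 8: {7,13,14,15}  ✓accept
final: {7,13,14,15}; accept 7 in set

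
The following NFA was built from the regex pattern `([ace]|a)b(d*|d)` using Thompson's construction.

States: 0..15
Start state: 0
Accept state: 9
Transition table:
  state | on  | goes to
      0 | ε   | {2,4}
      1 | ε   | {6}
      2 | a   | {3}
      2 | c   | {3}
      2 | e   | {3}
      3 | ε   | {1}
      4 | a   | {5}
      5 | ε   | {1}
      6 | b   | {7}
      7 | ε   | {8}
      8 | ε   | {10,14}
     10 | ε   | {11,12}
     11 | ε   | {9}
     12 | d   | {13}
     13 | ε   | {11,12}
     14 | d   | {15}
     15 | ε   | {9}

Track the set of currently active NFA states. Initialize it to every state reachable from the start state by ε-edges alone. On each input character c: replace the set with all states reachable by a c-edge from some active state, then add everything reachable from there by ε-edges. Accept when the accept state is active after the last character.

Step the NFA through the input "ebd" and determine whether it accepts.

initial (ε-close {0}): {0,2,4}
'e' @ 1: {1,3,6}
'b' @ 2: {7,8,9,10,11,12,14}  [accepting]
'd' @ 3: {9,11,12,13,15}  [accepting]
after full input: {9,11,12,13,15}  (accept=9 in)

Answer: ACCEPT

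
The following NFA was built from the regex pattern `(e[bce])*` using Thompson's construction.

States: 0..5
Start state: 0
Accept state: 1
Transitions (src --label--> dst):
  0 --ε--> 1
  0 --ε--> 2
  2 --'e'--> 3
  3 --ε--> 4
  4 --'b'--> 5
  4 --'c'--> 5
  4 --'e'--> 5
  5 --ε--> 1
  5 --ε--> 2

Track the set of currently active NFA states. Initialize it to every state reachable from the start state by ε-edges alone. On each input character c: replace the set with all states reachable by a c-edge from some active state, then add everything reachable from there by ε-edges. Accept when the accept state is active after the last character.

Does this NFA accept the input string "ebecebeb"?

S₀ = ε-closure({0}) = {0,1,2}
'e' @ 1: {3,4}
'b' @ 2: {1,2,5}  (accept∈set)
'e' @ 3: {3,4}
'c' @ 4: {1,2,5}  (accept∈set)
'e' @ 5: {3,4}
'b' @ 6: {1,2,5}  (accept∈set)
'e' @ 7: {3,4}
'b' @ 8: {1,2,5}  (accept∈set)
end set {1,2,5} — state 1 in

Answer: ACCEPT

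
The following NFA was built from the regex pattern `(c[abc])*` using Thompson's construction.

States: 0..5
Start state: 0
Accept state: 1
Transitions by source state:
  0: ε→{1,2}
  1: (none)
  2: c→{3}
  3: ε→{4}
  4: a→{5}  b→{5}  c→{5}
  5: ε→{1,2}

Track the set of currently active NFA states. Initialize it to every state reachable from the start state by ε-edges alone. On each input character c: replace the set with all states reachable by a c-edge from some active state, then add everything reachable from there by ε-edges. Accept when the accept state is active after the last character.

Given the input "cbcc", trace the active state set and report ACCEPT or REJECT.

Answer: ACCEPT

Trace:
start: ε-closure({0}) = {0,1,2}
'c' @ 1: {3,4}
'b' @ 2: {1,2,5}  ✓accept
'c' @ 3: {3,4}
'c' @ 4: {1,2,5}  ✓accept
end set {1,2,5} — state 1 in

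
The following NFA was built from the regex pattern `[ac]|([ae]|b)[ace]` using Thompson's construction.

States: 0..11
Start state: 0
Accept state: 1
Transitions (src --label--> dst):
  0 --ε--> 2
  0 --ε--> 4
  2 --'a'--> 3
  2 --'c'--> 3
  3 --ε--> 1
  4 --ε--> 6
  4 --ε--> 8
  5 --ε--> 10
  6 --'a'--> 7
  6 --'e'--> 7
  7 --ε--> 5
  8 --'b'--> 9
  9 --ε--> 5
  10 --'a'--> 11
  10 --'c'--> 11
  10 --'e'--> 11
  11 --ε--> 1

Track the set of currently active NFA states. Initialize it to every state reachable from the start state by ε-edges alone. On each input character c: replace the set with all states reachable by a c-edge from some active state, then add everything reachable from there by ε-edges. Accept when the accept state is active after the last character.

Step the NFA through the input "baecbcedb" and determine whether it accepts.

initial (ε-close {0}): {0,2,4,6,8}
'b' @ 1: {5,9,10}
'a' @ 2: {1,11}  [accepting]
'e' @ 3: {}  — state set empty
rest 'cbcedb' ignored (set empty)
end set {} — state 1 not in

Answer: REJECT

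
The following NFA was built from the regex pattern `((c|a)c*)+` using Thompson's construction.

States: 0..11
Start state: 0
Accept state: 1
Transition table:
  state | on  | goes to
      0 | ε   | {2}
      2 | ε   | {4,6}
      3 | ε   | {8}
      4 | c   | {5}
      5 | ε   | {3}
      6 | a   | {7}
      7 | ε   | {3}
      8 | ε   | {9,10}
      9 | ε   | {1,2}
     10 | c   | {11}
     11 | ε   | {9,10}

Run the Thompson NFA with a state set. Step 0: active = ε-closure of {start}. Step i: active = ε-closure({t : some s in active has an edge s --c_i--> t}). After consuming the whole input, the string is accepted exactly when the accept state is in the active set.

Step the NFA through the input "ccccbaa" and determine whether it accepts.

Answer: REJECT

Steps:
start: ε-closure({0}) = {0,2,4,6}
'c' @ 1: {1,2,3,4,5,6,8,9,10}  [accepting]
'c' @ 2: {1,2,3,4,5,6,8,9,10,11}  [accepting]
'c' @ 3: {1,2,3,4,5,6,8,9,10,11}  [accepting]
'c' @ 4: {1,2,3,4,5,6,8,9,10,11}  [accepting]
'b' @ 5: {}  — dead — no transitions
rest 'aa' ignored (set empty)
end set {} — state 1 not in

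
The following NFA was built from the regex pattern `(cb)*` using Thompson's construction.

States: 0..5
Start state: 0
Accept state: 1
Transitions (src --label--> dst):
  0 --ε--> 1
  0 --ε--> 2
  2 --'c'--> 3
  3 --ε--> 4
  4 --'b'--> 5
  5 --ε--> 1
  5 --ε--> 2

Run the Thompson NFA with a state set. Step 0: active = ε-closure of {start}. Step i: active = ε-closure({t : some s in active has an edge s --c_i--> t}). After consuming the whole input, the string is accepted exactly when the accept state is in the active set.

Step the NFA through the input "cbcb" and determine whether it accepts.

initial (ε-close {0}): {0,1,2}
'c' @ 1: {3,4}
'b' @ 2: {1,2,5}  (accept∈set)
'c' @ 3: {3,4}
'b' @ 4: {1,2,5}  (accept∈set)
after full input: {1,2,5}  (accept=1 in)

Answer: ACCEPT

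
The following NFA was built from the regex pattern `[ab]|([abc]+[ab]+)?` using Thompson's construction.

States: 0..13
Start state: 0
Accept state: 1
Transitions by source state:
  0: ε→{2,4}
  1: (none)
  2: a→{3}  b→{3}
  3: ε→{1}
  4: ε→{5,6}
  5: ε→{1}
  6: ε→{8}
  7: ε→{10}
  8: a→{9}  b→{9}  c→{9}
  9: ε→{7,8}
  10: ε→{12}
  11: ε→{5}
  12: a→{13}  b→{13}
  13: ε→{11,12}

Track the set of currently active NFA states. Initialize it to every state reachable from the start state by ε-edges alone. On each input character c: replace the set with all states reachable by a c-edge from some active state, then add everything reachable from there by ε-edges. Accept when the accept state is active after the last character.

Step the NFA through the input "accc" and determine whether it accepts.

S₀ = ε-closure({0}) = {0,1,2,4,5,6,8}
'a' @ 1: {1,3,7,8,9,10,12}  [accepting]
'c' @ 2: {7,8,9,10,12}
'c' @ 3: {7,8,9,10,12}
'c' @ 4: {7,8,9,10,12}
end set {7,8,9,10,12} — state 1 not in

Answer: REJECT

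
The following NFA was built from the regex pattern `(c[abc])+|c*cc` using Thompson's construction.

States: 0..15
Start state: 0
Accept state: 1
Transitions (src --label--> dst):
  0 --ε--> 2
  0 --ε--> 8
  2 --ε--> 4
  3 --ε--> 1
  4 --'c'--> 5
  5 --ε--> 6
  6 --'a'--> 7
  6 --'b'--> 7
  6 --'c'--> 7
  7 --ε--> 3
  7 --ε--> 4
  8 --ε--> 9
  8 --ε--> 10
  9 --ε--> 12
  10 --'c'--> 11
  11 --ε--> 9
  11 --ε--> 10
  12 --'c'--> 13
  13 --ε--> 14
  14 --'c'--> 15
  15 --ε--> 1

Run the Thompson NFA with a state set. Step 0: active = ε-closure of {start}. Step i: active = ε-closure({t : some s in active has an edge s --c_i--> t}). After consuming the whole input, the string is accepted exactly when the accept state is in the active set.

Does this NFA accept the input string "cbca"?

Answer: ACCEPT

Steps:
initial (ε-close {0}): {0,2,4,8,9,10,12}
'c' @ 1: {5,6,9,10,11,12,13,14}
'b' @ 2: {1,3,4,7}  (accept∈set)
'c' @ 3: {5,6}
'a' @ 4: {1,3,4,7}  (accept∈set)
after full input: {1,3,4,7}  (accept=1 in)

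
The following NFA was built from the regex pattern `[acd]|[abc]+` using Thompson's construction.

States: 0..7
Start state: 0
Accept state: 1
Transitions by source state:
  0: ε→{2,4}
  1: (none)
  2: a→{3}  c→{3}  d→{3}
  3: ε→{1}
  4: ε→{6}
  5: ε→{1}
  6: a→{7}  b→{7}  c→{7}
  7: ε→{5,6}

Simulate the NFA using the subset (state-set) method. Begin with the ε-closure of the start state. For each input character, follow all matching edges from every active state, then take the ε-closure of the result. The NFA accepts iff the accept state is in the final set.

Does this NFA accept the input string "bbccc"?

Answer: ACCEPT

Steps:
S₀ = ε-closure({0}) = {0,2,4,6}
'b' @ 1: {1,5,6,7}  (accept∈set)
'b' @ 2: {1,5,6,7}  (accept∈set)
'c' @ 3: {1,5,6,7}  (accept∈set)
'c' @ 4: {1,5,6,7}  (accept∈set)
'c' @ 5: {1,5,6,7}  (accept∈set)
final: {1,5,6,7}; accept 1 in set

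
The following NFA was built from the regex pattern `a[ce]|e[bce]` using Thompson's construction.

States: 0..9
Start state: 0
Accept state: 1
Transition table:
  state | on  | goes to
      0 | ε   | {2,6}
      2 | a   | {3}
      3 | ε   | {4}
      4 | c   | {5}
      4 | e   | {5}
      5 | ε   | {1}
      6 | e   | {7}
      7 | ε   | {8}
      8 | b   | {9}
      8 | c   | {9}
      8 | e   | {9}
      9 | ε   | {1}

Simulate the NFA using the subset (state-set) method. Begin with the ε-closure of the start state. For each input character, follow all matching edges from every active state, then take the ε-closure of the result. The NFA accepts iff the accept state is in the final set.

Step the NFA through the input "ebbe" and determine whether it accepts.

Answer: REJECT

Trace:
initial (ε-close {0}): {0,2,6}
'e' @ 1: {7,8}
'b' @ 2: {1,9}  (accept∈set)
'b' @ 3: {}  — state set empty
rest 'e' ignored (set empty)
after full input: {}  (accept=1 not in)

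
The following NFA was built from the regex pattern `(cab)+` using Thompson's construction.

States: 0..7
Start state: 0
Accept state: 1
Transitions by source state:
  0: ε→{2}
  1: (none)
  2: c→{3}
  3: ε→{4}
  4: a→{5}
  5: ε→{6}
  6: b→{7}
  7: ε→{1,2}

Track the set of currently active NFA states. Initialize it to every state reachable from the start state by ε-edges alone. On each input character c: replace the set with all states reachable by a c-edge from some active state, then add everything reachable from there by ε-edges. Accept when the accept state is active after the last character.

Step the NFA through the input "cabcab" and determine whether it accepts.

start: ε-closure({0}) = {0,2}
'c' @ 1: {3,4}
'a' @ 2: {5,6}
'b' @ 3: {1,2,7}  [accepting]
'c' @ 4: {3,4}
'a' @ 5: {5,6}
'b' @ 6: {1,2,7}  [accepting]
after full input: {1,2,7}  (accept=1 in)

Answer: ACCEPT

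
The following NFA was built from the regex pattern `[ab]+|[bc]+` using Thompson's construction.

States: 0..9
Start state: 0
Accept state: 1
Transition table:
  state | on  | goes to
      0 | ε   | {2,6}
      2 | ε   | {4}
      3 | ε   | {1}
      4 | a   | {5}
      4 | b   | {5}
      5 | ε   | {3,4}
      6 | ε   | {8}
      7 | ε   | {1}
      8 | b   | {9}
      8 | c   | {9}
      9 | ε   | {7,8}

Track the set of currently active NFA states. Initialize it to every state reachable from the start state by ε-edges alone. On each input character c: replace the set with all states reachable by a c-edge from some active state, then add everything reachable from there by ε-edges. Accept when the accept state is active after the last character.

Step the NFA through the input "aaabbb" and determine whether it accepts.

Answer: ACCEPT

Steps:
S₀ = ε-closure({0}) = {0,2,4,6,8}
'a' @ 1: {1,3,4,5}  ✓accept
'a' @ 2: {1,3,4,5}  ✓accept
'a' @ 3: {1,3,4,5}  ✓accept
'b' @ 4: {1,3,4,5}  ✓accept
'b' @ 5: {1,3,4,5}  ✓accept
'b' @ 6: {1,3,4,5}  ✓accept
after full input: {1,3,4,5}  (accept=1 in)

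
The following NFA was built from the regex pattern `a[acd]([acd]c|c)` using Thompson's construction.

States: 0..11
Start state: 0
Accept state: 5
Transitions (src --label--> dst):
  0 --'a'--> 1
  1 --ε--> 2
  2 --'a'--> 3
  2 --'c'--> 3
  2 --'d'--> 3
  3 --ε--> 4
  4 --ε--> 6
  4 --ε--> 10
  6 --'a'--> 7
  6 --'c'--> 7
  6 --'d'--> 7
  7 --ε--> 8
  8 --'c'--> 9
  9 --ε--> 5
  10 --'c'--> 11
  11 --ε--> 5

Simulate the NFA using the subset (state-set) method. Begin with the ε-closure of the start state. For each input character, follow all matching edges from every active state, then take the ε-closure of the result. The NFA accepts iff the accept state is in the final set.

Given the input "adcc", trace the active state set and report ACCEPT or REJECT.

initial (ε-close {0}): {0}
'a' @ 1: {1,2}
'd' @ 2: {3,4,6,10}
'c' @ 3: {5,7,8,11}  ✓accept
'c' @ 4: {5,9}  ✓accept
final: {5,9}; accept 5 in set

Answer: ACCEPT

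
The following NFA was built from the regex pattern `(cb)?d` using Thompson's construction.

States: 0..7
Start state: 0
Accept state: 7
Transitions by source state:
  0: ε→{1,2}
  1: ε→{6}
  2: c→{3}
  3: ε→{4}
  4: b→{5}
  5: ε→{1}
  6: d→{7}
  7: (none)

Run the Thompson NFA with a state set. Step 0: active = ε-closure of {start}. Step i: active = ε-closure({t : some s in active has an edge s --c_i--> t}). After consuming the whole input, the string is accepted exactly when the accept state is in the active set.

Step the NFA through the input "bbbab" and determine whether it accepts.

Answer: REJECT

Derivation:
S₀ = ε-closure({0}) = {0,1,2,6}
'b' @ 1: {}  — dead — no transitions
rest 'bbab' ignored (set empty)
after full input: {}  (accept=7 not in)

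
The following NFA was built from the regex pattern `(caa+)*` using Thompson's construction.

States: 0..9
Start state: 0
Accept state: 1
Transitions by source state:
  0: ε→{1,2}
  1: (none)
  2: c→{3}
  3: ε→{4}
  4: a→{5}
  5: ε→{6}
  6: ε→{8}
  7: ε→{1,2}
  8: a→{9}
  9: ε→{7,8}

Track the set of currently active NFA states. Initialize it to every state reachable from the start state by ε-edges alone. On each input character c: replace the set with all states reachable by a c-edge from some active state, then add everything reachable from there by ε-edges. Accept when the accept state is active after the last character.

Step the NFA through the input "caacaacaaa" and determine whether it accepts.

start: ε-closure({0}) = {0,1,2}
'c' @ 1: {3,4}
'a' @ 2: {5,6,8}
'a' @ 3: {1,2,7,8,9}  ✓accept
'c' @ 4: {3,4}
'a' @ 5: {5,6,8}
'a' @ 6: {1,2,7,8,9}  ✓accept
'c' @ 7: {3,4}
'a' @ 8: {5,6,8}
'a' @ 9: {1,2,7,8,9}  ✓accept
'a' @ 10: {1,2,7,8,9}  ✓accept
final: {1,2,7,8,9}; accept 1 in set

Answer: ACCEPT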